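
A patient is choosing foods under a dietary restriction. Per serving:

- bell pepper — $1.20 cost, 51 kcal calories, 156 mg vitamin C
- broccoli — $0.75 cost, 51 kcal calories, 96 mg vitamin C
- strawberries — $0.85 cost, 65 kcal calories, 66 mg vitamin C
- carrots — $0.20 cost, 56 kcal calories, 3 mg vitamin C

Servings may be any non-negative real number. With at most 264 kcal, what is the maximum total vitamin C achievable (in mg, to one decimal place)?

Vitamin C per kcal: bell pepper 3.059, broccoli 1.882, strawberries 1.015, carrots 0.05357.
With no serving limits, spend the whole calories allowance on bell pepper: 264 kcal / 51 kcal × 156 mg = 807.5 mg.

807.5 mg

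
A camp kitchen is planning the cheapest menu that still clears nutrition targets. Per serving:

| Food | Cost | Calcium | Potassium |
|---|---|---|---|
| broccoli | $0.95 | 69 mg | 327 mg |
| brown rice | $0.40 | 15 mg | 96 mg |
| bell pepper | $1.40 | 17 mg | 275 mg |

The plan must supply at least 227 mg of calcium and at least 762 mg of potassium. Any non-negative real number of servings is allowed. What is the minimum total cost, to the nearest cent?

Check every corner: each single food scaled to meet both minima, and each pair solved so both constraints bind.
broccoli only: max(227/69, 762/327) = 3.29 servings → $3.13.
brown rice only: max(227/15, 762/96) = 15.13 servings → $6.05.
bell pepper only: max(227/17, 762/275) = 13.35 servings → $18.69.
broccoli + brown rice: the both-tight solution has a negative serving — not a feasible corner.
broccoli + bell pepper: intersection lies outside the first quadrant.
brown rice + bell pepper: the both-tight solution has a negative serving — not a feasible corner.
The minimum over all feasible corners is $3.13.

$3.13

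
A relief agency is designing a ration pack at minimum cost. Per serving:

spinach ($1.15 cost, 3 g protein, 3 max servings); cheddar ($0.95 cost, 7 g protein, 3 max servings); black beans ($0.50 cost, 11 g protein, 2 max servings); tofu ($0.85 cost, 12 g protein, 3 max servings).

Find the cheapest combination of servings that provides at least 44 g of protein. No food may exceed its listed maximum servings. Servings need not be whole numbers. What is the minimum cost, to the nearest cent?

$2.56

Cost per g of protein: black beans $0.0455, tofu $0.0708, cheddar $0.1357, spinach $0.3833.
Take 2 servings of black beans: +22.0 g protein for $1.00 (total $1.00, still need 22.0 g).
Take 1.833 servings of tofu: +22.0 g protein for $1.56 (total $2.56, still need 0.0 g).
Filling from the cheapest source first is optimal under one linear minimum: $2.56.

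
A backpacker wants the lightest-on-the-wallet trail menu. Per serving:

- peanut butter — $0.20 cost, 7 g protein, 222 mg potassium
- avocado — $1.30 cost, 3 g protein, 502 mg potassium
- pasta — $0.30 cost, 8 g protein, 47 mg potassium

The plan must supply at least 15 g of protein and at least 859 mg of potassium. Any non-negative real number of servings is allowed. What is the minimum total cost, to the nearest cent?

Minimising a linear cost over {protein ≥ 15, potassium ≥ 859, servings ≥ 0} — the optimum is at a vertex, using one or two foods.
peanut butter only: max(15/7, 859/222) = 3.869 servings → $0.77.
avocado only: max(15/3, 859/502) = 5 servings → $6.50.
pasta only: max(15/8, 859/47) = 18.28 servings → $5.48.
peanut butter + avocado with both tight: 1.739 servings and 0.9421 servings → $1.57.
peanut butter + pasta: intersection lies outside the first quadrant.
avocado + pasta with both tight: 1.591 servings and 1.278 servings → $2.45.
The minimum over all feasible corners is $0.77.

$0.77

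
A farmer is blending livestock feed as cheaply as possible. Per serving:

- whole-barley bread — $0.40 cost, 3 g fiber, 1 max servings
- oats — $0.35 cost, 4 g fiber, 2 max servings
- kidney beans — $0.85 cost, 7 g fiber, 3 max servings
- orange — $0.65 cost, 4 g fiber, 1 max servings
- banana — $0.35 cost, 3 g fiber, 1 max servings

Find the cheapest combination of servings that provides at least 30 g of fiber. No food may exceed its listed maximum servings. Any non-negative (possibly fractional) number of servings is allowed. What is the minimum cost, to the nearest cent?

$3.36

Cost per g of fiber: oats $0.0875, banana $0.1167, kidney beans $0.1214, whole-barley bread $0.1333, orange $0.1625.
Take 2 servings of oats: +8.0 g fiber for $0.70 (total $0.70, still need 22.0 g).
Take 1 serving of banana: +3.0 g fiber for $0.35 (total $1.05, still need 19.0 g).
Take 2.714 servings of kidney beans: +19.0 g fiber for $2.31 (total $3.36, still need 0.0 g).
Greedy by cheapest-per-g is optimal for a single linear constraint, so the minimum cost is $3.36.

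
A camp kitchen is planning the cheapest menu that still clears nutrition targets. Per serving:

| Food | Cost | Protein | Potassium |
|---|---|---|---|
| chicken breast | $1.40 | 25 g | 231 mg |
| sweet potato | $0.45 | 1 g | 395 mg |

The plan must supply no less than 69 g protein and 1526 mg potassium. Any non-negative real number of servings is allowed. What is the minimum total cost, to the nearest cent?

chicken breast only: max(69/25, 1526/231) = 6.606 servings → $9.25.
sweet potato only: max(69/1, 1526/395) = 69 servings → $31.05.
chicken breast + sweet potato with both tight: 2.668 servings and 2.303 servings → $4.77.
So the least-cost plan costs $4.77.

$4.77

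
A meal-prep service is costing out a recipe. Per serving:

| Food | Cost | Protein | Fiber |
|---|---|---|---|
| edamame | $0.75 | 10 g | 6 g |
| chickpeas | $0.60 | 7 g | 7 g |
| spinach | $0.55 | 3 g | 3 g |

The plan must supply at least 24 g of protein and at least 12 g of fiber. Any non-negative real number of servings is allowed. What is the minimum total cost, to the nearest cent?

Check every corner: each single food scaled to meet both minima, and each pair solved so both constraints bind.
edamame only: max(24/10, 12/6) = 2.4 servings → $1.80.
chickpeas only: max(24/7, 12/7) = 3.429 servings → $2.06.
spinach only: max(24/3, 12/3) = 8 servings → $4.40.
edamame + chickpeas with both targets exact would need a negative amount; discard.
edamame + spinach: intersection lies outside the first quadrant.
chickpeas + spinach (both tight): parallel constraints — no distinct corner.
The minimum over all feasible corners is $1.80.

$1.80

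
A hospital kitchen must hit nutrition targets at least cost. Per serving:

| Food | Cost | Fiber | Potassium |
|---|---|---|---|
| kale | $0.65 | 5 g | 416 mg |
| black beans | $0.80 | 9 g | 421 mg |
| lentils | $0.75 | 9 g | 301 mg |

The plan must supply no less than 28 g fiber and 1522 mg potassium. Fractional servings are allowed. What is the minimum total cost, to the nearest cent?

An LP optimum is at a vertex; with two nutrient constraints at most two foods are used. Check each candidate.
kale only: max(28/5, 1522/416) = 5.6 servings → $3.64.
black beans only: max(28/9, 1522/421) = 3.615 servings → $2.89.
lentils only: max(28/9, 1522/301) = 5.056 servings → $3.79.
kale + black beans with both tight: 1.165 servings and 2.464 servings → $2.73.
kale + lentils with both tight: 2.354 servings and 1.803 servings → $2.88.
black beans + lentils: the both-tight solution has a negative serving — not a feasible corner.
Cheapest feasible corner: $2.73.

$2.73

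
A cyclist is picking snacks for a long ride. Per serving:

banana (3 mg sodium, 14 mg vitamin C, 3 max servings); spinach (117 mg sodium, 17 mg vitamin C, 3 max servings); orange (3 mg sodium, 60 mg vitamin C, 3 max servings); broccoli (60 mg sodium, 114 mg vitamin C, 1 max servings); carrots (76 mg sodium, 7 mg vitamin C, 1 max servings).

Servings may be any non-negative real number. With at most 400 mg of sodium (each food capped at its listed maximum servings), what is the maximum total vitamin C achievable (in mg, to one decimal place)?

Vitamin C per mg sodium: orange 20, banana 4.667, broccoli 1.9, spinach 0.1453, carrots 0.09211.
Take 3 servings of orange: uses 9 mg sodium, +180.0 mg vitamin C (running total 180.0 mg).
Take 3 servings of banana: uses 9 mg sodium, +42.0 mg vitamin C (running total 222.0 mg).
Take 1 serving of broccoli: uses 60 mg sodium, +114.0 mg vitamin C (running total 336.0 mg).
Take 2.752 servings of spinach: uses 322 mg sodium, +46.8 mg vitamin C (running total 382.8 mg).
Filling greedily by vitamin C-per-mg sodium is optimal for one linear limit, giving 382.8 mg.

382.8 mg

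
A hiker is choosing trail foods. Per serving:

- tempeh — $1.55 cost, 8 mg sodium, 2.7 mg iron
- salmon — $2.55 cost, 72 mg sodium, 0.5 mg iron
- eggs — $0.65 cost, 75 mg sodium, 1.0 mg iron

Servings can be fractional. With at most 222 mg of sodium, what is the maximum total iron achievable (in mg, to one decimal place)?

Iron per mg sodium: tempeh 0.3375, eggs 0.01333, salmon 0.006944.
With no serving limits, spend the whole sodium allowance on tempeh: 222 mg / 8 mg × 2.7 mg = 74.9 mg.

74.9 mg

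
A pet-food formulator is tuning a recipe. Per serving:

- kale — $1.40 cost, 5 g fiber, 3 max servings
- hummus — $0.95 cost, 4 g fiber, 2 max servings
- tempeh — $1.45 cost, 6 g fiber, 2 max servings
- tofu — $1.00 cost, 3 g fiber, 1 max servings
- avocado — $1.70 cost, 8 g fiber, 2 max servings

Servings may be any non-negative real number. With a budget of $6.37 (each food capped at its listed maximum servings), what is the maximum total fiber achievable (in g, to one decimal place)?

Fiber per dollar: avocado 4.706, hummus 4.211, tempeh 4.138, kale 3.571, tofu 3.
Take 2 servings of avocado: spends $3.40, +16.0 g fiber (running total 16.0 g).
Take 2 servings of hummus: spends $1.90, +8.0 g fiber (running total 24.0 g).
Take 0.7379 servings of tempeh: spends $1.07, +4.4 g fiber (running total 28.4 g).
Greedy by best ratio exhausts the cost allowance optimally: 28.4 g.

28.4 g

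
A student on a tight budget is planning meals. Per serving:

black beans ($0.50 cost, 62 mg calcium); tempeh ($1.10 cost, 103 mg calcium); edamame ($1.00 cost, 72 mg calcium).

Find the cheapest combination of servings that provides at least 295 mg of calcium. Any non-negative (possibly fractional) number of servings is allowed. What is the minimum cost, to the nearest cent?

Cost per mg of calcium: black beans $0.0081, tempeh $0.0107, edamame $0.0139.
With no serving limits, use only black beans: 295 mg / 62 mg = 4.758 servings × $0.50 = $2.38.

$2.38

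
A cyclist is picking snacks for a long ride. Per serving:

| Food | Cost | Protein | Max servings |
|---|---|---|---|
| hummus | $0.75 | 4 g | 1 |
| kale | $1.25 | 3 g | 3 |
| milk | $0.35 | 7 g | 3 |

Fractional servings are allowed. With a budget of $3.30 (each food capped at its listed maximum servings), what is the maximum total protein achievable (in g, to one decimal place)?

Protein per dollar: milk 20, hummus 5.333, kale 2.4.
Take 3 servings of milk: spends $1.05, +21.0 g protein (running total 21.0 g).
Take 1 serving of hummus: spends $0.75, +4.0 g protein (running total 25.0 g).
Take 1.2 servings of kale: spends $1.50, +3.6 g protein (running total 28.6 g).
Filling greedily by protein-per-dollar is optimal for one linear limit, giving 28.6 g.

28.6 g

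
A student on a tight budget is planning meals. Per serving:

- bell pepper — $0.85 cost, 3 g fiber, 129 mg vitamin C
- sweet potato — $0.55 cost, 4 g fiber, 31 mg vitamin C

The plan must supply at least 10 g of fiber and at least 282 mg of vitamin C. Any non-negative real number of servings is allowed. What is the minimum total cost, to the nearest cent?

$2.22

This is a tiny linear program; its minimum lies at a vertex of the feasible set. List the vertices and price them.
bell pepper only: max(10/3, 282/129) = 3.333 servings → $2.83.
sweet potato only: max(10/4, 282/31) = 9.097 servings → $5.00.
bell pepper + sweet potato with both tight: 1.934 servings and 1.05 servings → $2.22.
So the least-cost plan costs $2.22.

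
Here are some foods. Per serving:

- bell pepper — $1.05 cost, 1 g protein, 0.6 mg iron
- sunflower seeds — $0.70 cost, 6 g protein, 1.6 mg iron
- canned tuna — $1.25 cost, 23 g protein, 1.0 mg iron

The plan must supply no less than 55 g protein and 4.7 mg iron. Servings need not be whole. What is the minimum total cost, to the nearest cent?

$3.63

Check every corner: each single food scaled to meet both minima, and each pair solved so both constraints bind.
bell pepper only: max(55/1, 4.7/0.6) = 55 servings → $57.75.
sunflower seeds only: max(55/6, 4.7/1.6) = 9.167 servings → $6.42.
canned tuna only: max(55/23, 4.7/1.0) = 4.7 servings → $5.88.
bell pepper + sunflower seeds with both targets exact would need a negative amount; discard.
bell pepper + canned tuna with both tight: 4.148 servings and 2.211 servings → $7.12.
sunflower seeds + canned tuna with both tight: 1.724 servings and 1.942 servings → $3.63.
Cheapest feasible corner: $3.63.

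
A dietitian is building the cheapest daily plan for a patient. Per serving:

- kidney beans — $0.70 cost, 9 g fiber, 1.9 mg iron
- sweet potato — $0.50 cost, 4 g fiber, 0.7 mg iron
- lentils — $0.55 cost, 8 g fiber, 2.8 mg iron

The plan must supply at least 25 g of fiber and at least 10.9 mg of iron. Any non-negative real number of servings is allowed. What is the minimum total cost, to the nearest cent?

$2.14

This is a tiny linear program; its minimum lies at a vertex of the feasible set. List the vertices and price them.
kidney beans only: max(25/9, 10.9/1.9) = 5.737 servings → $4.02.
sweet potato only: max(25/4, 10.9/0.7) = 15.57 servings → $7.79.
lentils only: max(25/8, 10.9/2.8) = 3.893 servings → $2.14.
kidney beans + sweet potato with both targets exact would need a negative amount; discard.
kidney beans + lentils: the both-tight solution has a negative serving — not a feasible corner.
sweet potato + lentils with both targets exact would need a negative amount; discard.
Cheapest feasible corner: $2.14.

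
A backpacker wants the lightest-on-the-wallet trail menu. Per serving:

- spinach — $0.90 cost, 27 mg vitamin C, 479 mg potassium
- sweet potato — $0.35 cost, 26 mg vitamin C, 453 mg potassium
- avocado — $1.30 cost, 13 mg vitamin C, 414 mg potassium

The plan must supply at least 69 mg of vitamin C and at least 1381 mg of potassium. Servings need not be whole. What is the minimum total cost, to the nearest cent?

$1.07

Two binding constraints pin down two serving amounts, so the optimal mix uses at most two foods. The candidates are each food alone (scaled to the tighter of vitamin C/potassium) and each pair with both constraints tight.
spinach only: max(69/27, 1381/479) = 2.883 servings → $2.59.
sweet potato only: max(69/26, 1381/453) = 3.049 servings → $1.07.
avocado only: max(69/13, 1381/414) = 5.308 servings → $6.90.
spinach + sweet potato with both targets exact would need a negative amount; discard.
spinach + avocado with both tight: 2.144 servings and 0.8556 servings → $3.04.
sweet potato + avocado with both tight: 2.177 servings and 0.9536 servings → $2.00.
So the least-cost plan costs $1.07.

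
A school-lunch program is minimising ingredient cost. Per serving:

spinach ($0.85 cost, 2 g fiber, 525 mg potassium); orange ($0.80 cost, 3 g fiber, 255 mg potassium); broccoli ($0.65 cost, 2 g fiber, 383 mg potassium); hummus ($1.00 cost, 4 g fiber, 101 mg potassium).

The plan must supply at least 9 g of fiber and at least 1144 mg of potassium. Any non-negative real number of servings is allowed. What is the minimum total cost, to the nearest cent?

For a min-cost LP with two ≥-constraints, a basic feasible solution has at most two positive variables.
spinach only: max(9/2, 1144/525) = 4.5 servings → $3.83.
orange only: max(9/3, 1144/255) = 4.486 servings → $3.59.
broccoli only: max(9/2, 1144/383) = 4.5 servings → $2.92.
hummus only: max(9/4, 1144/101) = 11.33 servings → $11.33.
spinach + orange with both tight: 1.068 servings and 2.288 servings → $2.74.
spinach + broccoli with both targets exact would need a negative amount; discard.
spinach + hummus with both tight: 1.932 servings and 1.284 servings → $2.93.
orange + broccoli with both tight: 1.814 servings and 1.779 servings → $2.61.
orange + hummus: intersection lies outside the first quadrant.
broccoli + hummus with both tight: 2.757 servings and 0.8714 servings → $2.66.
The minimum over all feasible corners is $2.61.

$2.61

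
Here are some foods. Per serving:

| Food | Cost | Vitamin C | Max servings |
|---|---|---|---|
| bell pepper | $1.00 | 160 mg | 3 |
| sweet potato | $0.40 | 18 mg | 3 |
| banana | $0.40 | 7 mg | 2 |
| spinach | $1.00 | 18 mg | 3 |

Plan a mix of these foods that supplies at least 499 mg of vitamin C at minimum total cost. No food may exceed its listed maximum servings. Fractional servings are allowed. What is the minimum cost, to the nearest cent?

Cost per mg of vitamin C: bell pepper $0.0063, sweet potato $0.0222, spinach $0.0556, banana $0.0571.
Take 3 servings of bell pepper: +480.0 mg vitamin C for $3.00 (total $3.00, still need 19.0 mg).
Take 1.056 servings of sweet potato: +19.0 mg vitamin C for $0.42 (total $3.42, still need 0.0 mg).
Greedy by cheapest-per-mg is optimal for a single linear constraint, so the minimum cost is $3.42.

$3.42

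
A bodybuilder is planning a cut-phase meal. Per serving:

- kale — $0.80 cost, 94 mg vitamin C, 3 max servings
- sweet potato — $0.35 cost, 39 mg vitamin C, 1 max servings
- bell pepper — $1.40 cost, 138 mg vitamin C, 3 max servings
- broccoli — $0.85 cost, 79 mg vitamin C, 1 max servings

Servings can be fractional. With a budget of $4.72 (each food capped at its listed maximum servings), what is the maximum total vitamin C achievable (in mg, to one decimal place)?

Vitamin C per dollar: kale 117.5, sweet potato 111.4, bell pepper 98.57, broccoli 92.94.
Take 3 servings of kale: spends $2.40, +282.0 mg vitamin C (running total 282.0 mg).
Take 1 serving of sweet potato: spends $0.35, +39.0 mg vitamin C (running total 321.0 mg).
Take 1.407 servings of bell pepper: spends $1.97, +194.2 mg vitamin C (running total 515.2 mg).
Greedy by best ratio exhausts the cost allowance optimally: 515.2 mg.

515.2 mg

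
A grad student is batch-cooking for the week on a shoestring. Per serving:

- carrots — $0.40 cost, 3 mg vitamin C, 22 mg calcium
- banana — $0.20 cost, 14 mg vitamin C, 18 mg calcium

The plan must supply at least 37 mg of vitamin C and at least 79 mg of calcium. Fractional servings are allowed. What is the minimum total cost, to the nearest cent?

$0.88

carrots only: max(37/3, 79/22) = 12.33 servings → $4.93.
banana only: max(37/14, 79/18) = 4.389 servings → $0.88.
carrots + banana with both tight: 1.732 servings and 2.272 servings → $1.15.
The minimum over all feasible corners is $0.88.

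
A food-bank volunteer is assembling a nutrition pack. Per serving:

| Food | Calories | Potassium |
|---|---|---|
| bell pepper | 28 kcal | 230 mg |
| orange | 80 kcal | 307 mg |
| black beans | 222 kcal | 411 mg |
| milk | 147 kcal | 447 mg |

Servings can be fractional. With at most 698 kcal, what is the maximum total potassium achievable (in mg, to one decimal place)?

5733.6 mg

Potassium per kcal: bell pepper 8.214, orange 3.837, milk 3.041, black beans 1.851.
With no serving limits, spend the whole calories allowance on bell pepper: 698 kcal / 28 kcal × 230 mg = 5733.6 mg.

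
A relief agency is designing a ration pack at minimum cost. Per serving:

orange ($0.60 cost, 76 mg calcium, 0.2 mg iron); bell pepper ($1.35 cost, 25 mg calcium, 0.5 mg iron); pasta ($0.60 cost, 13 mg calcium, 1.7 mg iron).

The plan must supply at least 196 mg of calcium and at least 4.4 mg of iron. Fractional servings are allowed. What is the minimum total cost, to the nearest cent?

$2.71

The cheapest plan sits at a corner of the feasible region — with two constraints it uses at most two foods.
orange only: max(196/76, 4.4/0.2) = 22 servings → $13.20.
bell pepper only: max(196/25, 4.4/0.5) = 8.8 servings → $11.88.
pasta only: max(196/13, 4.4/1.7) = 15.08 servings → $9.05.
orange + bell pepper with both targets exact would need a negative amount; discard.
orange + pasta with both tight: 2.18 servings and 2.332 servings → $2.71.
bell pepper + pasta with both tight: 7.667 servings and 0.3333 servings → $10.55.
So the least-cost plan costs $2.71.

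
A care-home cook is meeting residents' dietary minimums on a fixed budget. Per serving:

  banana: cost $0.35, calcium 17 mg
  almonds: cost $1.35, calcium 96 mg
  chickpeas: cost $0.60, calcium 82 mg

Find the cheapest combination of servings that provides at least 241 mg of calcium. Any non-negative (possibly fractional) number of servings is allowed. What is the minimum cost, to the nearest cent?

Cost per mg of calcium: chickpeas $0.0073, almonds $0.0141, banana $0.0206.
With no serving limits, use only chickpeas: 241 mg / 82 mg = 2.939 servings × $0.60 = $1.76.

$1.76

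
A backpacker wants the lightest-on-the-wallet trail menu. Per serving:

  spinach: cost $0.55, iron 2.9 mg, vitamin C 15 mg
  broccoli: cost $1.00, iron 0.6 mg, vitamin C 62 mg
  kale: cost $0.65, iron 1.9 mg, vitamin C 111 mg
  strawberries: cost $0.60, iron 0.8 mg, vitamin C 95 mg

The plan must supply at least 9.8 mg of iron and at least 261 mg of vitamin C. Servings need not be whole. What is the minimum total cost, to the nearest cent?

For a min-cost LP with two ≥-constraints, a basic feasible solution has at most two positive variables.
spinach only: max(9.8/2.9, 261/15) = 17.4 servings → $9.57.
broccoli only: max(9.8/0.6, 261/62) = 16.33 servings → $16.33.
kale only: max(9.8/1.9, 261/111) = 5.158 servings → $3.35.
strawberries only: max(9.8/0.8, 261/95) = 12.25 servings → $7.35.
spinach + broccoli with both tight: 2.641 servings and 3.571 servings → $5.02.
spinach + kale with both tight: 2.017 servings and 2.079 servings → $2.46.
spinach + strawberries with both tight: 2.741 servings and 2.315 servings → $2.90.
broccoli + kale: the both-tight solution has a negative serving — not a feasible corner.
broccoli + strawberries: the both-tight solution has a negative serving — not a feasible corner.
kale + strawberries: intersection lies outside the first quadrant.
Cheapest feasible corner: $2.46.

$2.46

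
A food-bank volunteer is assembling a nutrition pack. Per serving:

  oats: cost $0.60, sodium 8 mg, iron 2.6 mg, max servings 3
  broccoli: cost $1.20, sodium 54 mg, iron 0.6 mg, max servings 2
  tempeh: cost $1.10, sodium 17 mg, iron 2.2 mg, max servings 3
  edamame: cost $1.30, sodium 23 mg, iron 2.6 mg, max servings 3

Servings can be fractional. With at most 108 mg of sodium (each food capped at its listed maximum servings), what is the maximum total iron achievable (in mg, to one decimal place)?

Iron per mg sodium: oats 0.325, tempeh 0.1294, edamame 0.113, broccoli 0.01111.
Take 3 servings of oats: uses 24 mg sodium, +7.8 mg iron (running total 7.8 mg).
Take 3 servings of tempeh: uses 51 mg sodium, +6.6 mg iron (running total 14.4 mg).
Take 1.435 servings of edamame: uses 33 mg sodium, +3.7 mg iron (running total 18.1 mg).
Greedy by best ratio exhausts the sodium allowance optimally: 18.1 mg.

18.1 mg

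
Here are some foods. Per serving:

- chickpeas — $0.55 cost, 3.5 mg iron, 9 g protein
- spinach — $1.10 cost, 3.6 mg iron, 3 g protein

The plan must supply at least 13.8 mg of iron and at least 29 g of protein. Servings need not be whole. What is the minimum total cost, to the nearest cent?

At the optimum either one food covers both requirements or two foods hit both targets exactly; no other combination can be cheaper.
chickpeas only: max(13.8/3.5, 29/9) = 3.943 servings → $2.17.
spinach only: max(13.8/3.6, 29/3) = 9.667 servings → $10.63.
chickpeas + spinach with both tight: 2.877 servings and 1.037 servings → $2.72.
The minimum over all feasible corners is $2.17.

$2.17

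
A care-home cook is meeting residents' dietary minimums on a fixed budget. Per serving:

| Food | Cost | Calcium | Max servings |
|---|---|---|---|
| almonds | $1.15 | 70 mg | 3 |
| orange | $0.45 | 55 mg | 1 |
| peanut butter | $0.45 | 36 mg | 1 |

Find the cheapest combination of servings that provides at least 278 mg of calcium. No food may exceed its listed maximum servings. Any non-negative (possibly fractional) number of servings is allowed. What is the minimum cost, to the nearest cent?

Cost per mg of calcium: orange $0.0082, peanut butter $0.0125, almonds $0.0164.
Take 1 serving of orange: +55.0 mg calcium for $0.45 (total $0.45, still need 223.0 mg).
Take 1 serving of peanut butter: +36.0 mg calcium for $0.45 (total $0.90, still need 187.0 mg).
Take 2.671 servings of almonds: +187.0 mg calcium for $3.07 (total $3.97, still need 0.0 mg).
Filling from the cheapest source first is optimal under one linear minimum: $3.97.

$3.97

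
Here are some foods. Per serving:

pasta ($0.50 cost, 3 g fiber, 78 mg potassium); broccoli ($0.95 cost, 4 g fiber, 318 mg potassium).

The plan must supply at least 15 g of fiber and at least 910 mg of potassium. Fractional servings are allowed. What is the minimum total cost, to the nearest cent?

$3.19

A basic optimal solution has at most two foods positive. Try each food alone and each pair with both targets met exactly.
pasta only: max(15/3, 910/78) = 11.67 servings → $5.83.
broccoli only: max(15/4, 910/318) = 3.75 servings → $3.56.
pasta + broccoli with both tight: 1.76 servings and 2.43 servings → $3.19.
So the least-cost plan costs $3.19.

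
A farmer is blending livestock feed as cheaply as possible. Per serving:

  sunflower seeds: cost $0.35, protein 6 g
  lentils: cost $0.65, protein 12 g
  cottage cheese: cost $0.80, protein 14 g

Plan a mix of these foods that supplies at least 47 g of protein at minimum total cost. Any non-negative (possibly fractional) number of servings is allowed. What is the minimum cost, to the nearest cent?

$2.55

Cost per g of protein: lentils $0.0542, cottage cheese $0.0571, sunflower seeds $0.0583.
With no serving limits, use only lentils: 47 g / 12 g = 3.917 servings × $0.65 = $2.55.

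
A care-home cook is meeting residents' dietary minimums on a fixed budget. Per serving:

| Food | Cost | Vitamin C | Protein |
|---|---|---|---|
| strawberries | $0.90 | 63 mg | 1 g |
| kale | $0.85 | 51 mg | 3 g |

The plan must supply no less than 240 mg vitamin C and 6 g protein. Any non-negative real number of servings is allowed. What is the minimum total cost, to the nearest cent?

$3.55

This is a tiny linear program; its minimum lies at a vertex of the feasible set. List the vertices and price them.
strawberries only: max(240/63, 6/1) = 6 servings → $5.40.
kale only: max(240/51, 6/3) = 4.706 servings → $4.00.
strawberries + kale with both tight: 3 servings and 1 serving → $3.55.
Cheapest feasible corner: $3.55.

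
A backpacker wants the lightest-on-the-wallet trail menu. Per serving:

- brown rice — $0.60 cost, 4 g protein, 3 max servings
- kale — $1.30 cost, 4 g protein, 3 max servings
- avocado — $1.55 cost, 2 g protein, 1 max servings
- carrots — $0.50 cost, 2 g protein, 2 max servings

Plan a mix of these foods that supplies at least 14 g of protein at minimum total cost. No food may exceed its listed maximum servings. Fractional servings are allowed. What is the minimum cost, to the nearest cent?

Cost per g of protein: brown rice $0.1500, carrots $0.2500, kale $0.3250, avocado $0.7750.
Take 3 servings of brown rice: +12.0 g protein for $1.80 (total $1.80, still need 2.0 g).
Take 1 serving of carrots: +2.0 g protein for $0.50 (total $2.30, still need 0.0 g).
Filling from the cheapest source first is optimal under one linear minimum: $2.30.

$2.30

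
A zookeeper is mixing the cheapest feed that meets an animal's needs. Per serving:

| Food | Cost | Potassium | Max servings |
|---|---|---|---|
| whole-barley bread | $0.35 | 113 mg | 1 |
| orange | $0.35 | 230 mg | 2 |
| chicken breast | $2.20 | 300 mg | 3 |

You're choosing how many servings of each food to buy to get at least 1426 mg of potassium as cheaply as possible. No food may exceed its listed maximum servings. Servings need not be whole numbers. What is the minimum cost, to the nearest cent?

$7.31

Cost per mg of potassium: orange $0.0015, whole-barley bread $0.0031, chicken breast $0.0073.
Take 2 servings of orange: +460.0 mg potassium for $0.70 (total $0.70, still need 966.0 mg).
Take 1 serving of whole-barley bread: +113.0 mg potassium for $0.35 (total $1.05, still need 853.0 mg).
Take 2.843 servings of chicken breast: +853.0 mg potassium for $6.26 (total $7.31, still need 0.0 mg).
Greedy by cheapest-per-mg is optimal for a single linear constraint, so the minimum cost is $7.31.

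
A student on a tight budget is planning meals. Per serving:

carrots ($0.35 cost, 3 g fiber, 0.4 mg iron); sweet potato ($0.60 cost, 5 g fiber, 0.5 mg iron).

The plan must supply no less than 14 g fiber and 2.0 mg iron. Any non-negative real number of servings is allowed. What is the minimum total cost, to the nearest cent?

$1.75

For a min-cost LP with two ≥-constraints, a basic feasible solution has at most two positive variables.
carrots only: max(14/3, 2.0/0.4) = 5 servings → $1.75.
sweet potato only: max(14/5, 2.0/0.5) = 4 servings → $2.40.
carrots + sweet potato: the both-tight solution has a negative serving — not a feasible corner.
The minimum over all feasible corners is $1.75.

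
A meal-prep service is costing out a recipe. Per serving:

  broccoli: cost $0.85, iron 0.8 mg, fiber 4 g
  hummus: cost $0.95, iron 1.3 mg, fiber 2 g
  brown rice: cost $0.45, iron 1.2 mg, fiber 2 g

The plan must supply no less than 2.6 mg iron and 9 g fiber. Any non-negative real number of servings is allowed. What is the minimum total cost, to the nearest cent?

An LP optimum is at a vertex; with two nutrient constraints at most two foods are used. Check each candidate.
broccoli only: max(2.6/0.8, 9/4) = 3.25 servings → $2.76.
hummus only: max(2.6/1.3, 9/2) = 4.5 servings → $4.28.
brown rice only: max(2.6/1.2, 9/2) = 4.5 servings → $2.02.
broccoli + hummus with both tight: 1.806 servings and 0.8889 servings → $2.38.
broccoli + brown rice with both tight: 1.75 servings and 1 serving → $1.94.
hummus + brown rice: intersection lies outside the first quadrant.
So the least-cost plan costs $1.94.

$1.94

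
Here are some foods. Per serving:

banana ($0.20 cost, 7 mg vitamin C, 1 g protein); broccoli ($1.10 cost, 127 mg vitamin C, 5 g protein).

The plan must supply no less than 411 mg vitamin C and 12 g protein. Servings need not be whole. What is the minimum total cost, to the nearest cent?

The cheapest plan sits at a corner of the feasible region — with two constraints it uses at most two foods.
banana only: max(411/7, 12/1) = 58.71 servings → $11.74.
broccoli only: max(411/127, 12/5) = 3.236 servings → $3.56.
banana + broccoli: intersection lies outside the first quadrant.
Cheapest feasible corner: $3.56.

$3.56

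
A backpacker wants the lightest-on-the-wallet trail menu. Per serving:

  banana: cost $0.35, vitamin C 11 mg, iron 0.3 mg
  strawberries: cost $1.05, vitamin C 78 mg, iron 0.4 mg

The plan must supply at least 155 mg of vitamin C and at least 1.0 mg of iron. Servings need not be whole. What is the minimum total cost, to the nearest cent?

$2.26

Check every corner: each single food scaled to meet both minima, and each pair solved so both constraints bind.
banana only: max(155/11, 1.0/0.3) = 14.09 servings → $4.93.
strawberries only: max(155/78, 1.0/0.4) = 2.5 servings → $2.62.
banana + strawberries with both tight: 0.8421 servings and 1.868 servings → $2.26.
The minimum over all feasible corners is $2.26.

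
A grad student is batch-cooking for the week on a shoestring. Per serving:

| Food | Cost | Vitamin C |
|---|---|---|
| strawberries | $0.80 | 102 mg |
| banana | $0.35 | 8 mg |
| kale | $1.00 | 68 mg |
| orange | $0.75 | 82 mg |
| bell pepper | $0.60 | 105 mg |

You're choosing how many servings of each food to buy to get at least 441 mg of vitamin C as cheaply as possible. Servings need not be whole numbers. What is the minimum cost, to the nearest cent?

Cost per mg of vitamin C: bell pepper $0.0057, strawberries $0.0078, orange $0.0091, kale $0.0147, banana $0.0437.
With no serving limits, use only bell pepper: 441 mg / 105 mg = 4.2 servings × $0.60 = $2.52.

$2.52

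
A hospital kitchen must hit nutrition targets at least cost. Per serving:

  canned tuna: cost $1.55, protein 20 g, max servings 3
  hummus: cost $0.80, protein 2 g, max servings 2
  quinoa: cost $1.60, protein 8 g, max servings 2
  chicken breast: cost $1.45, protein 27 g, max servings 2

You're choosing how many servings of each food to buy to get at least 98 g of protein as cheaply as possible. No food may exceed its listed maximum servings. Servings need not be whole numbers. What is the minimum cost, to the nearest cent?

Cost per g of protein: chicken breast $0.0537, canned tuna $0.0775, quinoa $0.2000, hummus $0.4000.
Take 2 servings of chicken breast: +54.0 g protein for $2.90 (total $2.90, still need 44.0 g).
Take 2.2 servings of canned tuna: +44.0 g protein for $3.41 (total $6.31, still need 0.0 g).
Filling from the cheapest source first is optimal under one linear minimum: $6.31.

$6.31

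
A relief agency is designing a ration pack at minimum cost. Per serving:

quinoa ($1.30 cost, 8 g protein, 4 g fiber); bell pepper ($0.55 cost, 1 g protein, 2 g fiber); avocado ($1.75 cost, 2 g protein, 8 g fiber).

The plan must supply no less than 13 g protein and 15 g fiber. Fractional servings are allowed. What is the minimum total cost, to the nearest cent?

$3.84

At the optimum either one food covers both requirements or two foods hit both targets exactly; no other combination can be cheaper.
quinoa only: max(13/8, 15/4) = 3.75 servings → $4.88.
bell pepper only: max(13/1, 15/2) = 13 servings → $7.15.
avocado only: max(13/2, 15/8) = 6.5 servings → $11.38.
quinoa + bell pepper with both tight: 0.9167 servings and 5.667 servings → $4.31.
quinoa + avocado with both tight: 1.321 servings and 1.214 servings → $3.84.
bell pepper + avocado with both targets exact would need a negative amount; discard.
The minimum over all feasible corners is $3.84.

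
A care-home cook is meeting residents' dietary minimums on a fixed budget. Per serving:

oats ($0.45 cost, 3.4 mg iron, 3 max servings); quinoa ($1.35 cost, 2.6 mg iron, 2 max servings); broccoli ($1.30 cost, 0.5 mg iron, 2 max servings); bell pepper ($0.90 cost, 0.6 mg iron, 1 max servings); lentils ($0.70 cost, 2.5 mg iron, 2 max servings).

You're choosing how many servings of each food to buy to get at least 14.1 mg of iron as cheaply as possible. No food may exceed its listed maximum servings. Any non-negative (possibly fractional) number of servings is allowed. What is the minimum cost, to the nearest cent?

Cost per mg of iron: oats $0.1324, lentils $0.2800, quinoa $0.5192, bell pepper $1.5000, broccoli $2.6000.
Take 3 servings of oats: +10.2 mg iron for $1.35 (total $1.35, still need 3.9 mg).
Take 1.56 servings of lentils: +3.9 mg iron for $1.09 (total $2.44, still need 0.0 mg).
Greedy by cheapest-per-mg is optimal for a single linear constraint, so the minimum cost is $2.44.

$2.44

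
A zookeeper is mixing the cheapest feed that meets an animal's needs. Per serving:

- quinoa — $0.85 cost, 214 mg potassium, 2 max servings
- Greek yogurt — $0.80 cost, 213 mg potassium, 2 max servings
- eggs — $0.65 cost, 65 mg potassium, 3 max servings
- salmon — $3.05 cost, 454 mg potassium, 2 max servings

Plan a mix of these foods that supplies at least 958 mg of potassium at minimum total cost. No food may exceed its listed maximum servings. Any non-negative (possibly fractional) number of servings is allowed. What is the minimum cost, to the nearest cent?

Cost per mg of potassium: Greek yogurt $0.0038, quinoa $0.0040, salmon $0.0067, eggs $0.0100.
Take 2 servings of Greek yogurt: +426.0 mg potassium for $1.60 (total $1.60, still need 532.0 mg).
Take 2 servings of quinoa: +428.0 mg potassium for $1.70 (total $3.30, still need 104.0 mg).
Take 0.2291 servings of salmon: +104.0 mg potassium for $0.70 (total $4.00, still need 0.0 mg).
Greedy by cheapest-per-mg is optimal for a single linear constraint, so the minimum cost is $4.00.

$4.00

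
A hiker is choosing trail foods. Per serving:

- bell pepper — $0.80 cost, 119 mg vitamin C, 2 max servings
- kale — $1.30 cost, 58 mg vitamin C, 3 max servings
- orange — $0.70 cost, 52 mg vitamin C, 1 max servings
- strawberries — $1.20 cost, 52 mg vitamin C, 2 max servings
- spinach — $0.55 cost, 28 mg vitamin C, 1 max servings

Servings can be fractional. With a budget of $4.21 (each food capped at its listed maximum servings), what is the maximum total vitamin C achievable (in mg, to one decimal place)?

378.7 mg

Vitamin C per dollar: bell pepper 148.8, orange 74.29, spinach 50.91, kale 44.62, strawberries 43.33.
Take 2 servings of bell pepper: spends $1.60, +238.0 mg vitamin C (running total 238.0 mg).
Take 1 serving of orange: spends $0.70, +52.0 mg vitamin C (running total 290.0 mg).
Take 1 serving of spinach: spends $0.55, +28.0 mg vitamin C (running total 318.0 mg).
Take 1.046 servings of kale: spends $1.36, +60.7 mg vitamin C (running total 378.7 mg).
Filling greedily by vitamin C-per-dollar is optimal for one linear limit, giving 378.7 mg.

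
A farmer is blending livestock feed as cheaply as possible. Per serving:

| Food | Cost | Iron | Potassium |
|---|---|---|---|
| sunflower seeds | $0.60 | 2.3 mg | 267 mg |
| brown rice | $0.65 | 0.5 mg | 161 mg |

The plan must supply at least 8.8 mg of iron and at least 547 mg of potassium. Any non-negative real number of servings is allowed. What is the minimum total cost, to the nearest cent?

$2.30

A basic optimal solution has at most two foods positive. Try each food alone and each pair with both targets met exactly.
sunflower seeds only: max(8.8/2.3, 547/267) = 3.826 servings → $2.30.
brown rice only: max(8.8/0.5, 547/161) = 17.6 servings → $11.44.
sunflower seeds + brown rice with both targets exact would need a negative amount; discard.
The minimum over all feasible corners is $2.30.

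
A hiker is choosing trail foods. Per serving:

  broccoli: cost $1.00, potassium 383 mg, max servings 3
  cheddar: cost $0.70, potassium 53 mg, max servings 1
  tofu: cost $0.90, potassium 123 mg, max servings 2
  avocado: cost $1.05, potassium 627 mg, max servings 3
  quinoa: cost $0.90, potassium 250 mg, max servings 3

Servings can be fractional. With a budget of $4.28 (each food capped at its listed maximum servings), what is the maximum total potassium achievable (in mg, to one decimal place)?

Potassium per dollar: avocado 597.1, broccoli 383, quinoa 277.8, tofu 136.7, cheddar 75.71.
Take 3 servings of avocado: spends $3.15, +1881.0 mg potassium (running total 1881.0 mg).
Take 1.13 servings of broccoli: spends $1.13, +432.8 mg potassium (running total 2313.8 mg).
Filling greedily by potassium-per-dollar is optimal for one linear limit, giving 2313.8 mg.

2313.8 mg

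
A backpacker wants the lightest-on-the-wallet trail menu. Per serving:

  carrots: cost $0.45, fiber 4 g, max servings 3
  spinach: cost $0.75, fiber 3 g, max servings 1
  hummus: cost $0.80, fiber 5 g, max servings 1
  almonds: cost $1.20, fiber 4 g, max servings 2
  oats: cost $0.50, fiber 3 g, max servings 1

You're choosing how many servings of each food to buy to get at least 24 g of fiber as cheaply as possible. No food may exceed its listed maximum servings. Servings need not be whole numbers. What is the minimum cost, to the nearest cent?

$3.70

Cost per g of fiber: carrots $0.1125, hummus $0.1600, oats $0.1667, spinach $0.2500, almonds $0.3000.
Take 3 servings of carrots: +12.0 g fiber for $1.35 (total $1.35, still need 12.0 g).
Take 1 serving of hummus: +5.0 g fiber for $0.80 (total $2.15, still need 7.0 g).
Take 1 serving of oats: +3.0 g fiber for $0.50 (total $2.65, still need 4.0 g).
Take 1 serving of spinach: +3.0 g fiber for $0.75 (total $3.40, still need 1.0 g).
Take 0.25 servings of almonds: +1.0 g fiber for $0.30 (total $3.70, still need 0.0 g).
Greedy by cheapest-per-g is optimal for a single linear constraint, so the minimum cost is $3.70.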